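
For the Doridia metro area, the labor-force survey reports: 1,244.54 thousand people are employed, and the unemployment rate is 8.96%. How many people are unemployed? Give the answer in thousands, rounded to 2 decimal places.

About 122.49 thousand are unemployed.

Let U be the number unemployed. The labor force is E + U, and U/(E+U) = 0.0896.
So U = 0.0896 × 1,244.54 / (1 − 0.0896) = 111.5108 / 0.9104 ≈ 122.49 thousand.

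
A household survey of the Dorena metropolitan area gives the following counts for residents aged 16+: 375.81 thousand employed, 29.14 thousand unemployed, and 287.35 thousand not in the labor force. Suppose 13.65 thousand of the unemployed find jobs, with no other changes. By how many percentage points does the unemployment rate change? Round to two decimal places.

The unemployment rate changes by −3.37 percentage points.

Initially, labor force = 375.81 + 29.14 = 404.95 thousand, so u = 29.14/404.95 = 7.20%.
After the change, unemployed falls and employed rises by 13.65; labor force unchanged → E = 389.46, U = 15.49, labor force = 404.95 thousand.
New unemployment rate = 15.49 / 404.95 = 3.83%.
Change = 3.83% − 7.20% = −3.37 percentage points.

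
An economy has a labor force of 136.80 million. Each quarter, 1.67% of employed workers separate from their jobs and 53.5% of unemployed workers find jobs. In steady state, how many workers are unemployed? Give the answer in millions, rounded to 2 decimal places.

About 4.14 million are unemployed in steady state.

Steady-state unemployment rate u* = s/(s+f) = 1.67/(1.67+53.5) = 0.030270.
Unemployed = u* × labor force = 0.030270 × 136.80 ≈ 4.14 million.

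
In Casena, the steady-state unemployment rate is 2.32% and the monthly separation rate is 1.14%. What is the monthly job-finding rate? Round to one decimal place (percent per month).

Job-finding rate ≈ 48.0% per month.

From u* = s/(s+f): f = s·(1−u)/u.
f = 1.14 × (1 − 0.0232) / 0.0232 = 1.1136 / 0.0232 ≈ 48.0% per month.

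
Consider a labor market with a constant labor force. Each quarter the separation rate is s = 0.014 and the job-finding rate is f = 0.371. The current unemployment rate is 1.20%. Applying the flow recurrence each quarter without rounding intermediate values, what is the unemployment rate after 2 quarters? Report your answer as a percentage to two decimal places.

Unemployment rate after two quarters ≈ 2.71%.

With a fixed labor force, u_{t+1} = u_t + s·(1−u_t) − f·u_t = u_t·(1−s−f) + s.
Here 1−s−f = 0.615 and s = 0.014.
u_1 = 0.012000 × 0.615 + 0.014 = 0.021380.
u_2 = 0.021380 × 0.615 + 0.014 = 0.027149.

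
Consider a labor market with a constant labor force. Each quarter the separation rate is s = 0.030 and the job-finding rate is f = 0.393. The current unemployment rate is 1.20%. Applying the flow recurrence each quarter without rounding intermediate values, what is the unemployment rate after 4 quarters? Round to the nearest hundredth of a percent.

Unemployment rate after four quarters ≈ 6.44%.

With a fixed labor force, u_{t+1} = u_t + s·(1−u_t) − f·u_t = u_t·(1−s−f) + s.
Here 1−s−f = 0.577 and s = 0.030.
u_1 = 0.012000 × 0.577 + 0.030 = 0.036924.
u_2 = 0.036924 × 0.577 + 0.030 = 0.051305.
u_3 = 0.051305 × 0.577 + 0.030 = 0.059603.
u_4 = 0.059603 × 0.577 + 0.030 = 0.064391.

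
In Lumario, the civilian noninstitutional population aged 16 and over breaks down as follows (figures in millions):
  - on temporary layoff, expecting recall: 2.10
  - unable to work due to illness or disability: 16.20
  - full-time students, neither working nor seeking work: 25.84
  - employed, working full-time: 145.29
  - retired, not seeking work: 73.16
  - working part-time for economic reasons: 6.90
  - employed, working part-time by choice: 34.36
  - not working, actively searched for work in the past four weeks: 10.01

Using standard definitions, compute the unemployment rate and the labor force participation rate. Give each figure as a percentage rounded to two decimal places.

Unemployment rate ≈ 6.10%; labor force participation rate ≈ 63.30%.

Employed = 145.29 + 6.90 + 34.36 = 186.55 million (anyone who worked, including part-time for economic reasons, counts as employed).
Unemployed = 2.10 + 10.01 = 12.11 million (jobless and actively searching, or on temporary layoff).
Labor force = 186.55 + 12.11 = 198.66 million.
Not in labor force = 16.20 + 25.84 + 73.16 = 115.20 million (those not working and not actively searching are outside the labor force).
Civilian working-age population = 198.66 + 115.20 = 313.86 million.
Unemployment rate = 12.11 / 198.66 = 6.10%.
Labor force participation rate = 198.66 / 313.86 = 63.30%.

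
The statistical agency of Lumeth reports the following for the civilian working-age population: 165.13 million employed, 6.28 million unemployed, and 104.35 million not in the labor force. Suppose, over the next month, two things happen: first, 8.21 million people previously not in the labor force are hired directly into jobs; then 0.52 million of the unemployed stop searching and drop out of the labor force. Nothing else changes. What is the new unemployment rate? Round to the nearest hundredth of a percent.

New unemployment rate ≈ 3.22%.

Initially, labor force = 165.13 + 6.28 = 171.41 million, so u = 6.28/171.41 = 3.66%.
After the first change, employed and labor force both rise by 8.21; unemployed unchanged → E = 173.34, U = 6.28, labor force = 179.62 million.
After the second change, unemployed and labor force both fall by 0.52 → E = 173.34, U = 5.76, labor force = 179.10 million.
New unemployment rate = 5.76 / 179.10 = 3.22%.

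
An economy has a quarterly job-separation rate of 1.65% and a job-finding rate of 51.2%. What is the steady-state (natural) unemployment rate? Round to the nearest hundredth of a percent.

Steady-state unemployment rate ≈ 3.12%.

At steady state the flows balance: s·E = f·U, so U/(E+U) = s/(s+f).
u* = 1.65 / (1.65 + 51.2) = 1.65 / 52.85 = 3.12%.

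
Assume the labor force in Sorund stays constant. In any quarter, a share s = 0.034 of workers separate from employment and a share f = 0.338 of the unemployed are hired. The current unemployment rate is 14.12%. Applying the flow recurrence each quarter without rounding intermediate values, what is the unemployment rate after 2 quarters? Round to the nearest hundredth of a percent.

Unemployment rate after two quarters ≈ 11.10%.

With a fixed labor force, u_{t+1} = u_t + s·(1−u_t) − f·u_t = u_t·(1−s−f) + s.
Here 1−s−f = 0.628 and s = 0.034.
u_1 = 0.141200 × 0.628 + 0.034 = 0.122674.
u_2 = 0.122674 × 0.628 + 0.034 = 0.111039.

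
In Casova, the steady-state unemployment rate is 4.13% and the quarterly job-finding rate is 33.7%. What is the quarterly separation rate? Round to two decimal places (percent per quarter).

Separation rate ≈ 1.45% per quarter.

From u* = s/(s+f): s = u·f/(1−u).
s = 0.0413 × 33.7 / (1 − 0.0413) = 1.3918 / 0.9587 ≈ 1.45% per quarter.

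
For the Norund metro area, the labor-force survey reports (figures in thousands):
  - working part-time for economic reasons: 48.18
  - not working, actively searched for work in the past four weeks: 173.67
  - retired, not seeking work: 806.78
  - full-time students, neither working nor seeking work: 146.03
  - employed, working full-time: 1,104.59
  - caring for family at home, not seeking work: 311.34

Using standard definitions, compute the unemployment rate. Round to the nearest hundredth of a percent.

Employed = 48.18 + 1,104.59 = 1,152.77 thousand (anyone who worked, including part-time for economic reasons, counts as employed).
Unemployed = 173.67 thousand.
Labor force = 1,152.77 + 173.67 = 1,326.44 thousand.
Unemployment rate = 173.67 / 1,326.44 = 13.09%.

Unemployment rate ≈ 13.09%.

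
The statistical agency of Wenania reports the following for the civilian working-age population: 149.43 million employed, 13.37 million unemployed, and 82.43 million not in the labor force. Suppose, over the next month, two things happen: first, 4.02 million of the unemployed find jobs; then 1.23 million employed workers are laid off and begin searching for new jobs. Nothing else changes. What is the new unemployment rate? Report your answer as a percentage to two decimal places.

New unemployment rate ≈ 6.50%.

Initially, labor force = 149.43 + 13.37 = 162.80 million, so u = 13.37/162.80 = 8.21%.
After the first change, unemployed falls and employed rises by 4.02; labor force unchanged → E = 153.45, U = 9.35, labor force = 162.80 million.
After the second change, employed falls and unemployed rises by 1.23; labor force unchanged → E = 152.22, U = 10.58, labor force = 162.80 million.
New unemployment rate = 10.58 / 162.80 = 6.50%.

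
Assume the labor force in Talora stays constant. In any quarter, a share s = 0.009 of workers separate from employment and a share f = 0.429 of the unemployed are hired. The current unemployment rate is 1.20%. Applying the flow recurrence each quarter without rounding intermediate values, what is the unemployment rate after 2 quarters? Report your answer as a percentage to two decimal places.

With a fixed labor force, u_{t+1} = u_t + s·(1−u_t) − f·u_t = u_t·(1−s−f) + s.
Here 1−s−f = 0.562 and s = 0.009.
u_1 = 0.012000 × 0.562 + 0.009 = 0.015744.
u_2 = 0.015744 × 0.562 + 0.009 = 0.017848.

Unemployment rate after two quarters ≈ 1.78%.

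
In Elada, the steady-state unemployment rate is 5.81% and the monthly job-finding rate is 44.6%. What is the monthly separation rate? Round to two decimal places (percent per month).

From u* = s/(s+f): s = u·f/(1−u).
s = 0.0581 × 44.6 / (1 − 0.0581) = 2.5913 / 0.9419 ≈ 2.75% per month.

Separation rate ≈ 2.75% per month.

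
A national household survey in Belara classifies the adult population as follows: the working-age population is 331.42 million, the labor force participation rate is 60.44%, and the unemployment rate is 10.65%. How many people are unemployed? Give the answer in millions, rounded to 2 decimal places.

Labor force = 0.6044 × 331.42 = 200.31 million.
Unemployed = 0.1065 × 200.31 ≈ 21.33 million.

About 21.33 million are unemployed.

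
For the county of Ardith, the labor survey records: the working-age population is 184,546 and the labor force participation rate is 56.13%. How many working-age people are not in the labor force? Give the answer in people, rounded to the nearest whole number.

About 80,960 are not in the labor force.

Share not in the labor force = 1 − 0.5613 = 0.4387.
Not in labor force = 0.4387 × 184,546 ≈ 80,960.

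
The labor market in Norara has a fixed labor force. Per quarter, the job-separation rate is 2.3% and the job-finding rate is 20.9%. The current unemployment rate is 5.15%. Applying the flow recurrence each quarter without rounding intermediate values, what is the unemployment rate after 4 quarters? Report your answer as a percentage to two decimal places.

With a fixed labor force, u_{t+1} = u_t + s·(1−u_t) − f·u_t = u_t·(1−s−f) + s.
Here 1−s−f = 0.768 and s = 0.023.
u_1 = 0.051500 × 0.768 + 0.023 = 0.062552.
u_2 = 0.062552 × 0.768 + 0.023 = 0.071040.
u_3 = 0.071040 × 0.768 + 0.023 = 0.077559.
u_4 = 0.077559 × 0.768 + 0.023 = 0.082565.

Unemployment rate after four quarters ≈ 8.26%.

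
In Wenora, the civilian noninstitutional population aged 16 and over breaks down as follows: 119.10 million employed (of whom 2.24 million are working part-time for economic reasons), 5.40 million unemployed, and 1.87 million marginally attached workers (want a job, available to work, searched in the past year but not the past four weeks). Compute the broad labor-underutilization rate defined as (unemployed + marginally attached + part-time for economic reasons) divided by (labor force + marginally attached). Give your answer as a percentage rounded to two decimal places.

Labor force = 119.10 + 5.40 = 124.50 million.
Numerator = 5.40 + 1.87 + 2.24 = 9.51 million.
Denominator = 124.50 + 1.87 = 126.37 million.
Broad rate = 9.51 / 126.37 = 7.53%.

Broad underutilization rate ≈ 7.53%.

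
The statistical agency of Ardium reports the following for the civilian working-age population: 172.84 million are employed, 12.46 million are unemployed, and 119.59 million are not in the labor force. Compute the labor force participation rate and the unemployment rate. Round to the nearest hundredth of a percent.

Labor force participation rate ≈ 60.78%; unemployment rate ≈ 6.72%.

Labor force = employed + unemployed = 172.84 + 12.46 = 185.30 million.
Working-age population = 185.30 + 119.59 = 304.89 million.
Unemployment rate = 12.46 / 185.30 = 6.72%.
Labor force participation rate = 185.30 / 304.89 = 60.78%.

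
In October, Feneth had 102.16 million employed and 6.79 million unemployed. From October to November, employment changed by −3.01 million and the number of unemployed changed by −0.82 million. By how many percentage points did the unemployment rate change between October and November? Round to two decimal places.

The unemployment rate changed by −0.55 percentage points.

October: labor force = 102.16 + 6.79 = 108.95; u = 6.79/108.95 = 6.23%.
November: labor force = 99.15 + 5.97 = 105.12; u = 5.97/105.12 = 5.68%.
Change = 5.68% − 6.23% = −0.55 pp.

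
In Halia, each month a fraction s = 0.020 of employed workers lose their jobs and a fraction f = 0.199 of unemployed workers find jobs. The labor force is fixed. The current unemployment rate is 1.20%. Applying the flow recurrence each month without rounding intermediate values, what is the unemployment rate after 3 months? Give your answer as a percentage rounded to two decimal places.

With a fixed labor force, u_{t+1} = u_t + s·(1−u_t) − f·u_t = u_t·(1−s−f) + s.
Here 1−s−f = 0.781 and s = 0.020.
u_1 = 0.012000 × 0.781 + 0.020 = 0.029372.
u_2 = 0.029372 × 0.781 + 0.020 = 0.042940.
u_3 = 0.042940 × 0.781 + 0.020 = 0.053536.

Unemployment rate after three months ≈ 5.35%.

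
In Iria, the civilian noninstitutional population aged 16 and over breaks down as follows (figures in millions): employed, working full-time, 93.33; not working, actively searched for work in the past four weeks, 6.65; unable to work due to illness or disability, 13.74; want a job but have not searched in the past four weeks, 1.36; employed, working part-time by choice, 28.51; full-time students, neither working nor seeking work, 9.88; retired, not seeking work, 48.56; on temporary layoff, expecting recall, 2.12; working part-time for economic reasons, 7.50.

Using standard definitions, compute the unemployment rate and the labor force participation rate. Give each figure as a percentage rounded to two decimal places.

Unemployment rate ≈ 6.35%; labor force participation rate ≈ 65.25%.

Employed = 93.33 + 28.51 + 7.50 = 129.34 million (anyone who worked, including part-time for economic reasons, counts as employed).
Unemployed = 6.65 + 2.12 = 8.77 million (jobless and actively searching, or on temporary layoff).
Labor force = 129.34 + 8.77 = 138.11 million.
Not in labor force = 13.74 + 1.36 + 9.88 + 48.56 = 73.54 million (those not working and not actively searching are outside the labor force — including those who want a job but have given up searching).
Civilian working-age population = 138.11 + 73.54 = 211.65 million.
Unemployment rate = 8.77 / 138.11 = 6.35%.
Labor force participation rate = 138.11 / 211.65 = 65.25%.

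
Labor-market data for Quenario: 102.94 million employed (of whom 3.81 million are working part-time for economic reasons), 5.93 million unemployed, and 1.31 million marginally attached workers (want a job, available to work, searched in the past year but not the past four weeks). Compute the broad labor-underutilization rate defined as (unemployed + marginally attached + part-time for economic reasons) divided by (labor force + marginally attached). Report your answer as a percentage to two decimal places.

Broad underutilization rate ≈ 10.03%.

Labor force = 102.94 + 5.93 = 108.87 million.
Numerator = 5.93 + 1.31 + 3.81 = 11.05 million.
Denominator = 108.87 + 1.31 = 110.18 million.
Broad rate = 11.05 / 110.18 = 10.03%.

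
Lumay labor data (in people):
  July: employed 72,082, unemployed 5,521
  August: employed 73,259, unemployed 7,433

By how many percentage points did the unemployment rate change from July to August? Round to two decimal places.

July: labor force = 72,082 + 5,521 = 77,603; u = 5,521/77,603 = 7.11%.
August: labor force = 73,259 + 7,433 = 80,692; u = 7,433/80,692 = 9.21%.
Change = 9.21% − 7.11% = +2.10 pp.

The unemployment rate changed by +2.10 percentage points.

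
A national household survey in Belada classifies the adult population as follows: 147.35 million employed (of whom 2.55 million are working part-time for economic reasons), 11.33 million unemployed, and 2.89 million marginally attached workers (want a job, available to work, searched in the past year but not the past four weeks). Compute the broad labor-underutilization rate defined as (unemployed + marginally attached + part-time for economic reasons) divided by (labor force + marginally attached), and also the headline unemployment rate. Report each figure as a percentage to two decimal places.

Labor force = 147.35 + 11.33 = 158.68 million.
Numerator = 11.33 + 2.89 + 2.55 = 16.77 million.
Denominator = 158.68 + 2.89 = 161.57 million.
Broad rate = 16.77 / 161.57 = 10.38%.
Headline unemployment rate = 11.33 / 158.68 = 7.14%.

Broad underutilization rate ≈ 10.38%; headline unemployment rate ≈ 7.14%.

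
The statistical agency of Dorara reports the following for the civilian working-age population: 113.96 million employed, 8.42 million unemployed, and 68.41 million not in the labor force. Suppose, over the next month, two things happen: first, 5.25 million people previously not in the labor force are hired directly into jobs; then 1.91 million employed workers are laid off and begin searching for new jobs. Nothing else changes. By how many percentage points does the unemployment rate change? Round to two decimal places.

The unemployment rate changes by +1.21 percentage points.

Initially, labor force = 113.96 + 8.42 = 122.38 million, so u = 8.42/122.38 = 6.88%.
After the first change, employed and labor force both rise by 5.25; unemployed unchanged → E = 119.21, U = 8.42, labor force = 127.63 million.
After the second change, employed falls and unemployed rises by 1.91; labor force unchanged → E = 117.30, U = 10.33, labor force = 127.63 million.
New unemployment rate = 10.33 / 127.63 = 8.09%.
Change = 8.09% − 6.88% = +1.21 percentage points.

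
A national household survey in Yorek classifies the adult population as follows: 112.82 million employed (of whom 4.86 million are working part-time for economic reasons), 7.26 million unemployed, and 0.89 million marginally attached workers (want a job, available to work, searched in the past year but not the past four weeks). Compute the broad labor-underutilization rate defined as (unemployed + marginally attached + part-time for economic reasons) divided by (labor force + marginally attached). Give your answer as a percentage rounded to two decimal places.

Broad underutilization rate ≈ 10.75%.

Labor force = 112.82 + 7.26 = 120.08 million.
Numerator = 7.26 + 0.89 + 4.86 = 13.01 million.
Denominator = 120.08 + 0.89 = 120.97 million.
Broad rate = 13.01 / 120.97 = 10.75%.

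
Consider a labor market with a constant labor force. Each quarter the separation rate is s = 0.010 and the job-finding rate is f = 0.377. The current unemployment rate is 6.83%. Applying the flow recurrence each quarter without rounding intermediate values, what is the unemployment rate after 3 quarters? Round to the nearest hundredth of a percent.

Unemployment rate after three quarters ≈ 3.56%.

With a fixed labor force, u_{t+1} = u_t + s·(1−u_t) − f·u_t = u_t·(1−s−f) + s.
Here 1−s−f = 0.613 and s = 0.010.
u_1 = 0.068300 × 0.613 + 0.010 = 0.051868.
u_2 = 0.051868 × 0.613 + 0.010 = 0.041795.
u_3 = 0.041795 × 0.613 + 0.010 = 0.035620.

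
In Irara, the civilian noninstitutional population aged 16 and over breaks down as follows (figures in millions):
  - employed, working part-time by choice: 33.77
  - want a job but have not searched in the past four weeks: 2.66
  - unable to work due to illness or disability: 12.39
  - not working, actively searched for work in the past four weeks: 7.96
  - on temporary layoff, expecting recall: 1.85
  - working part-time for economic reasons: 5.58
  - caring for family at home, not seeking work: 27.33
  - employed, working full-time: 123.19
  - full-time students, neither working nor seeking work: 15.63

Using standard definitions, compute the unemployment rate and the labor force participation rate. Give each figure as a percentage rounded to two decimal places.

Unemployment rate ≈ 5.69%; labor force participation rate ≈ 74.82%.

Employed = 33.77 + 5.58 + 123.19 = 162.54 million (anyone who worked, including part-time for economic reasons, counts as employed).
Unemployed = 7.96 + 1.85 = 9.81 million (jobless and actively searching, or on temporary layoff).
Labor force = 162.54 + 9.81 = 172.35 million.
Not in labor force = 2.66 + 12.39 + 27.33 + 15.63 = 58.01 million (those not working and not actively searching are outside the labor force — including those who want a job but have given up searching).
Civilian working-age population = 172.35 + 58.01 = 230.36 million.
Unemployment rate = 9.81 / 172.35 = 5.69%.
Labor force participation rate = 172.35 / 230.36 = 74.82%.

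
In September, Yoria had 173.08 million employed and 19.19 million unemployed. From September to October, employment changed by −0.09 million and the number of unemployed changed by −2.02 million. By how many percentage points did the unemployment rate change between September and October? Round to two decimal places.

September: labor force = 173.08 + 19.19 = 192.27; u = 19.19/192.27 = 9.98%.
October: labor force = 172.99 + 17.17 = 190.16; u = 17.17/190.16 = 9.03%.
Change = 9.03% − 9.98% = −0.95 pp.

The unemployment rate changed by −0.95 percentage points.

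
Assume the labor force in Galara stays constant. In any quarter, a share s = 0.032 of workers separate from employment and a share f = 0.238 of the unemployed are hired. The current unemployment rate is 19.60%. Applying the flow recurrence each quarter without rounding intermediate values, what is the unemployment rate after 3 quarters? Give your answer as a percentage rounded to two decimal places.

Unemployment rate after three quarters ≈ 14.87%.

With a fixed labor force, u_{t+1} = u_t + s·(1−u_t) − f·u_t = u_t·(1−s−f) + s.
Here 1−s−f = 0.730 and s = 0.032.
u_1 = 0.196000 × 0.730 + 0.032 = 0.175080.
u_2 = 0.175080 × 0.730 + 0.032 = 0.159808.
u_3 = 0.159808 × 0.730 + 0.032 = 0.148660.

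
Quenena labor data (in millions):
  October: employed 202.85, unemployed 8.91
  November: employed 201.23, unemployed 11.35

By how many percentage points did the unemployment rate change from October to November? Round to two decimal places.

The unemployment rate changed by +1.13 percentage points.

October: labor force = 202.85 + 8.91 = 211.76; u = 8.91/211.76 = 4.21%.
November: labor force = 201.23 + 11.35 = 212.58; u = 11.35/212.58 = 5.34%.
Change = 5.34% − 4.21% = +1.13 pp.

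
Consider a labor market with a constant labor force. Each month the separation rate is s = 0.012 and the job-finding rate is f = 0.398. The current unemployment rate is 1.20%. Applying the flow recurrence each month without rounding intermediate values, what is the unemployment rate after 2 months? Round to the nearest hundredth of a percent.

With a fixed labor force, u_{t+1} = u_t + s·(1−u_t) − f·u_t = u_t·(1−s−f) + s.
Here 1−s−f = 0.590 and s = 0.012.
u_1 = 0.012000 × 0.590 + 0.012 = 0.019080.
u_2 = 0.019080 × 0.590 + 0.012 = 0.023257.

Unemployment rate after two months ≈ 2.33%.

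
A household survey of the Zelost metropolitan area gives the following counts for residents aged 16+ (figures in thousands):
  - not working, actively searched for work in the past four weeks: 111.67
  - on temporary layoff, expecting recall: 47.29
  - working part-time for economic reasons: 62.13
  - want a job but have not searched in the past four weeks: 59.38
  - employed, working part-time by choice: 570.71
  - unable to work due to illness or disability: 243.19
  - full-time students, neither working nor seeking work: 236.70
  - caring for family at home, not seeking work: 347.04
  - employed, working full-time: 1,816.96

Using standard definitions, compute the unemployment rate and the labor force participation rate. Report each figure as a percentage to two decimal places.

Employed = 62.13 + 570.71 + 1,816.96 = 2,449.80 thousand (anyone who worked, including part-time for economic reasons, counts as employed).
Unemployed = 111.67 + 47.29 = 158.96 thousand (jobless and actively searching, or on temporary layoff).
Labor force = 2,449.80 + 158.96 = 2,608.76 thousand.
Not in labor force = 59.38 + 243.19 + 236.70 + 347.04 = 886.31 thousand (those not working and not actively searching are outside the labor force — including those who want a job but have given up searching).
Civilian working-age population = 2,608.76 + 886.31 = 3,495.07 thousand.
Unemployment rate = 158.96 / 2,608.76 = 6.09%.
Labor force participation rate = 2,608.76 / 3,495.07 = 74.64%.

Unemployment rate ≈ 6.09%; labor force participation rate ≈ 74.64%.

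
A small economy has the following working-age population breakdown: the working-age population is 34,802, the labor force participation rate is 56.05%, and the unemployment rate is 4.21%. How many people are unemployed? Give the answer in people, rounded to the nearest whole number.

Labor force = 0.5605 × 34,802 = 19,507.
Unemployed = 0.0421 × 19,507 ≈ 821.

About 821 are unemployed.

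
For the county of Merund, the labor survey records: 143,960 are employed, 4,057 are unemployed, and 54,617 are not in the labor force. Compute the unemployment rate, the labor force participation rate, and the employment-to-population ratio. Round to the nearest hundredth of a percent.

Labor force = employed + unemployed = 143,960 + 4,057 = 148,017.
Working-age population = 148,017 + 54,617 = 202,634.
Unemployment rate = 4,057 / 148,017 = 2.74%.
Labor force participation rate = 148,017 / 202,634 = 73.05%.
Employment-population ratio = 143,960 / 202,634 = 71.04%.

Unemployment rate ≈ 2.74%; labor force participation rate ≈ 73.05%; employment-population ratio ≈ 71.04%.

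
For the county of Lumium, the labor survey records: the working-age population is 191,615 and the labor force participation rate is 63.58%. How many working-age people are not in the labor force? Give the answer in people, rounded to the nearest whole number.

About 69,786 are not in the labor force.

Share not in the labor force = 1 − 0.6358 = 0.3642.
Not in labor force = 0.3642 × 191,615 ≈ 69,786.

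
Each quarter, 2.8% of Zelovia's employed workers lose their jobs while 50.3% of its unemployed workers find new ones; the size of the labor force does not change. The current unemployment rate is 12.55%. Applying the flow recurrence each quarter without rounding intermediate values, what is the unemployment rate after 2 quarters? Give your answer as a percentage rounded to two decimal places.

Unemployment rate after two quarters ≈ 6.87%.

With a fixed labor force, u_{t+1} = u_t + s·(1−u_t) − f·u_t = u_t·(1−s−f) + s.
Here 1−s−f = 0.469 and s = 0.028.
u_1 = 0.125500 × 0.469 + 0.028 = 0.086859.
u_2 = 0.086859 × 0.469 + 0.028 = 0.068737.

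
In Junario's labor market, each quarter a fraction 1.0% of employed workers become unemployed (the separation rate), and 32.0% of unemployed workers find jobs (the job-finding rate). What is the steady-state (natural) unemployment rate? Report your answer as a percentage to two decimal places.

At steady state the flows balance: s·E = f·U, so U/(E+U) = s/(s+f).
u* = 1.0 / (1.0 + 32.0) = 1.0 / 33.00 = 3.03%.

Steady-state unemployment rate ≈ 3.03%.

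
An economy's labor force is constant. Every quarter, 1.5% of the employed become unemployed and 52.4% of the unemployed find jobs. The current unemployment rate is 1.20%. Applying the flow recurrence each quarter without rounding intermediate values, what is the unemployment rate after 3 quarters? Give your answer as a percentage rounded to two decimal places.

Unemployment rate after three quarters ≈ 2.63%.

With a fixed labor force, u_{t+1} = u_t + s·(1−u_t) − f·u_t = u_t·(1−s−f) + s.
Here 1−s−f = 0.461 and s = 0.015.
u_1 = 0.012000 × 0.461 + 0.015 = 0.020532.
u_2 = 0.020532 × 0.461 + 0.015 = 0.024465.
u_3 = 0.024465 × 0.461 + 0.015 = 0.026278.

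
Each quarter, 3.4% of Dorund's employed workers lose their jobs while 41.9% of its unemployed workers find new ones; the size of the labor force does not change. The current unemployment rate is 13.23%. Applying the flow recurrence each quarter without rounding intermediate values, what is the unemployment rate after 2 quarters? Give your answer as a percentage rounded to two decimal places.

With a fixed labor force, u_{t+1} = u_t + s·(1−u_t) − f·u_t = u_t·(1−s−f) + s.
Here 1−s−f = 0.547 and s = 0.034.
u_1 = 0.132300 × 0.547 + 0.034 = 0.106368.
u_2 = 0.106368 × 0.547 + 0.034 = 0.092183.

Unemployment rate after two quarters ≈ 9.22%.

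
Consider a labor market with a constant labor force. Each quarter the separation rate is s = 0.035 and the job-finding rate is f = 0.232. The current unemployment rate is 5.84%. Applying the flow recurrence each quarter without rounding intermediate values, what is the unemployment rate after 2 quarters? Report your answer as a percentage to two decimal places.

With a fixed labor force, u_{t+1} = u_t + s·(1−u_t) − f·u_t = u_t·(1−s−f) + s.
Here 1−s−f = 0.733 and s = 0.035.
u_1 = 0.058400 × 0.733 + 0.035 = 0.077807.
u_2 = 0.077807 × 0.733 + 0.035 = 0.092033.

Unemployment rate after two quarters ≈ 9.20%.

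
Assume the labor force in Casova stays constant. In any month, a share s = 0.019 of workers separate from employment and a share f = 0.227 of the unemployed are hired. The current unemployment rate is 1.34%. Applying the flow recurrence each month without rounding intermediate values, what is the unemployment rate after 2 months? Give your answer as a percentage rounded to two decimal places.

With a fixed labor force, u_{t+1} = u_t + s·(1−u_t) − f·u_t = u_t·(1−s−f) + s.
Here 1−s−f = 0.754 and s = 0.019.
u_1 = 0.013400 × 0.754 + 0.019 = 0.029104.
u_2 = 0.029104 × 0.754 + 0.019 = 0.040944.

Unemployment rate after two months ≈ 4.09%.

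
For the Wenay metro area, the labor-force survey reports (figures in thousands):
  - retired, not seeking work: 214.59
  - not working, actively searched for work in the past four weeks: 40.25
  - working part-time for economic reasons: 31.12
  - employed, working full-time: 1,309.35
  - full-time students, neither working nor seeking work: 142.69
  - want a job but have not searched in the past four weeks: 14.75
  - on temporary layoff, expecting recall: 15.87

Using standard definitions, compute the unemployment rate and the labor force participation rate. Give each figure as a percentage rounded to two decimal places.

Employed = 31.12 + 1,309.35 = 1,340.47 thousand (anyone who worked, including part-time for economic reasons, counts as employed).
Unemployed = 40.25 + 15.87 = 56.12 thousand (jobless and actively searching, or on temporary layoff).
Labor force = 1,340.47 + 56.12 = 1,396.59 thousand.
Not in labor force = 214.59 + 142.69 + 14.75 = 372.03 thousand (those not working and not actively searching are outside the labor force — including those who want a job but have given up searching).
Civilian working-age population = 1,396.59 + 372.03 = 1,768.62 thousand.
Unemployment rate = 56.12 / 1,396.59 = 4.02%.
Labor force participation rate = 1,396.59 / 1,768.62 = 78.96%.

Unemployment rate ≈ 4.02%; labor force participation rate ≈ 78.96%.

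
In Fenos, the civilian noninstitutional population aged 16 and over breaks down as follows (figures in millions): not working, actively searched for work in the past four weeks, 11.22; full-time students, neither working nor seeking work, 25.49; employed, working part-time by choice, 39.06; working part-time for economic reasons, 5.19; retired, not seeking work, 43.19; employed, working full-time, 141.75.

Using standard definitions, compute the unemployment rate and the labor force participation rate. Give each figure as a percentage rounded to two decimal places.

Employed = 39.06 + 5.19 + 141.75 = 186.00 million (anyone who worked, including part-time for economic reasons, counts as employed).
Unemployed = 11.22 million.
Labor force = 186.00 + 11.22 = 197.22 million.
Not in labor force = 25.49 + 43.19 = 68.68 million (those not working and not actively searching are outside the labor force).
Civilian working-age population = 197.22 + 68.68 = 265.90 million.
Unemployment rate = 11.22 / 197.22 = 5.69%.
Labor force participation rate = 197.22 / 265.90 = 74.17%.

Unemployment rate ≈ 5.69%; labor force participation rate ≈ 74.17%.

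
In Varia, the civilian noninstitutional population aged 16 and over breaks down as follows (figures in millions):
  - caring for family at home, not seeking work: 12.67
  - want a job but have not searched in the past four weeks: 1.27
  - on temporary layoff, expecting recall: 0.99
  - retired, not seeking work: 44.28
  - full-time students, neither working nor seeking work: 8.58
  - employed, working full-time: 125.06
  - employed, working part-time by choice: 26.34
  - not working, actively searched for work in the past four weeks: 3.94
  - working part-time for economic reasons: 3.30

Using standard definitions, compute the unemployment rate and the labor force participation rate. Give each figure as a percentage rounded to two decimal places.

Employed = 125.06 + 26.34 + 3.30 = 154.70 million (anyone who worked, including part-time for economic reasons, counts as employed).
Unemployed = 0.99 + 3.94 = 4.93 million (jobless and actively searching, or on temporary layoff).
Labor force = 154.70 + 4.93 = 159.63 million.
Not in labor force = 12.67 + 1.27 + 44.28 + 8.58 = 66.80 million (those not working and not actively searching are outside the labor force — including those who want a job but have given up searching).
Civilian working-age population = 159.63 + 66.80 = 226.43 million.
Unemployment rate = 4.93 / 159.63 = 3.09%.
Labor force participation rate = 159.63 / 226.43 = 70.50%.

Unemployment rate ≈ 3.09%; labor force participation rate ≈ 70.50%.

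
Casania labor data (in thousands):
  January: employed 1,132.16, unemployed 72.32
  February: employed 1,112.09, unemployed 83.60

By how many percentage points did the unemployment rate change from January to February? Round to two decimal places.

January: labor force = 1,132.16 + 72.32 = 1,204.48; u = 72.32/1,204.48 = 6.00%.
February: labor force = 1,112.09 + 83.60 = 1,195.69; u = 83.60/1,195.69 = 6.99%.
Change = 6.99% − 6.00% = +0.99 pp.

The unemployment rate changed by +0.99 percentage points.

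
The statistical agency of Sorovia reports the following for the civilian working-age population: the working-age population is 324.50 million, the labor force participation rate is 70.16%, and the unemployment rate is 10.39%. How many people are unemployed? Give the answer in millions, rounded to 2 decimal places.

Labor force = 0.7016 × 324.50 = 227.67 million.
Unemployed = 0.1039 × 227.67 ≈ 23.65 million.

About 23.65 million are unemployed.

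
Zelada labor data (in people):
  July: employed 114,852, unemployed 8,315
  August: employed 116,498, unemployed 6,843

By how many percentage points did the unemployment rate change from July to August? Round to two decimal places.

July: labor force = 114,852 + 8,315 = 123,167; u = 8,315/123,167 = 6.75%.
August: labor force = 116,498 + 6,843 = 123,341; u = 6,843/123,341 = 5.55%.
Change = 5.55% − 6.75% = −1.20 pp.

The unemployment rate changed by −1.20 percentage points.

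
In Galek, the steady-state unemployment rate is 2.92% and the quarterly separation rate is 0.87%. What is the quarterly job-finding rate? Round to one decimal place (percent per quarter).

Job-finding rate ≈ 28.9% per quarter.

From u* = s/(s+f): f = s·(1−u)/u.
f = 0.87 × (1 − 0.0292) / 0.0292 = 0.8446 / 0.0292 ≈ 28.9% per quarter.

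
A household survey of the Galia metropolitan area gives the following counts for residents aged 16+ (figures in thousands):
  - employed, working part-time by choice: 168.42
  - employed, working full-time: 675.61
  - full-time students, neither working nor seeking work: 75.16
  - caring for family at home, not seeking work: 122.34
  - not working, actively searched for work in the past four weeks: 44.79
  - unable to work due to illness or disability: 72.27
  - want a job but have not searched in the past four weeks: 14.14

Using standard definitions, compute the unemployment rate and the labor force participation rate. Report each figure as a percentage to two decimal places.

Unemployment rate ≈ 5.04%; labor force participation rate ≈ 75.79%.

Employed = 168.42 + 675.61 = 844.03 thousand.
Unemployed = 44.79 thousand.
Labor force = 844.03 + 44.79 = 888.82 thousand.
Not in labor force = 75.16 + 122.34 + 72.27 + 14.14 = 283.91 thousand (those not working and not actively searching are outside the labor force — including those who want a job but have given up searching).
Civilian working-age population = 888.82 + 283.91 = 1,172.73 thousand.
Unemployment rate = 44.79 / 888.82 = 5.04%.
Labor force participation rate = 888.82 / 1,172.73 = 75.79%.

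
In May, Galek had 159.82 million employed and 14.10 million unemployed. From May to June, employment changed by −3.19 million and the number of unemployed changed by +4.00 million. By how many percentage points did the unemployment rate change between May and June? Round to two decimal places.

The unemployment rate changed by +2.25 percentage points.

May: labor force = 159.82 + 14.10 = 173.92; u = 14.10/173.92 = 8.11%.
June: labor force = 156.63 + 18.10 = 174.73; u = 18.10/174.73 = 10.36%.
Change = 10.36% − 8.11% = +2.25 pp.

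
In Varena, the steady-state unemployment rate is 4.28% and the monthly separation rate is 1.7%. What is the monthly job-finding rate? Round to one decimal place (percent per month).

From u* = s/(s+f): f = s·(1−u)/u.
f = 1.7 × (1 − 0.0428) / 0.0428 = 1.6272 / 0.0428 ≈ 38.0% per month.

Job-finding rate ≈ 38.0% per month.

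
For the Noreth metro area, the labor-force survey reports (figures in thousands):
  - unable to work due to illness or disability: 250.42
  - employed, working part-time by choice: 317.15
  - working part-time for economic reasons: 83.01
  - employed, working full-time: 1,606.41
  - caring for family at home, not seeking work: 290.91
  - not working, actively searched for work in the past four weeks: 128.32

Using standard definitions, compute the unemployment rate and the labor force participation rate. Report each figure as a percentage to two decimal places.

Unemployment rate ≈ 6.01%; labor force participation rate ≈ 79.77%.

Employed = 317.15 + 83.01 + 1,606.41 = 2,006.57 thousand (anyone who worked, including part-time for economic reasons, counts as employed).
Unemployed = 128.32 thousand.
Labor force = 2,006.57 + 128.32 = 2,134.89 thousand.
Not in labor force = 250.42 + 290.91 = 541.33 thousand (those not working and not actively searching are outside the labor force).
Civilian working-age population = 2,134.89 + 541.33 = 2,676.22 thousand.
Unemployment rate = 128.32 / 2,134.89 = 6.01%.
Labor force participation rate = 2,134.89 / 2,676.22 = 79.77%.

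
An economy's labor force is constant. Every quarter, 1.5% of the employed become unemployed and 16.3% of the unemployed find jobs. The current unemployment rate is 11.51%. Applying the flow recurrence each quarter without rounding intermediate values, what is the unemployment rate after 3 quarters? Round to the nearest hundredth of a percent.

Unemployment rate after three quarters ≈ 10.14%.

With a fixed labor force, u_{t+1} = u_t + s·(1−u_t) − f·u_t = u_t·(1−s−f) + s.
Here 1−s−f = 0.822 and s = 0.015.
u_1 = 0.115100 × 0.822 + 0.015 = 0.109612.
u_2 = 0.109612 × 0.822 + 0.015 = 0.105101.
u_3 = 0.105101 × 0.822 + 0.015 = 0.101393.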